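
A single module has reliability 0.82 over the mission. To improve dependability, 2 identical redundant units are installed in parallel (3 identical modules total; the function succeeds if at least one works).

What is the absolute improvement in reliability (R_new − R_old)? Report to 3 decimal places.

R_before = 0.82
R_after = 1 − (1 − 0.82)^3 = 0.994
ΔR = 0.994 − 0.82 = 0.174

0.174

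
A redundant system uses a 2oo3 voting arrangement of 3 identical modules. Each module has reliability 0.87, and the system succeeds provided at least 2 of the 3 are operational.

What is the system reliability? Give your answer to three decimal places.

0.954

R = Σ_{i=2}^{3} C(3,i) p^i (1−p)^{3−i} with p = 0.87
C(3,2)·0.87^2·0.13^1 = 0.29519
C(3,3)·0.87^3·0.13^0 = 0.65850
Sum = 0.954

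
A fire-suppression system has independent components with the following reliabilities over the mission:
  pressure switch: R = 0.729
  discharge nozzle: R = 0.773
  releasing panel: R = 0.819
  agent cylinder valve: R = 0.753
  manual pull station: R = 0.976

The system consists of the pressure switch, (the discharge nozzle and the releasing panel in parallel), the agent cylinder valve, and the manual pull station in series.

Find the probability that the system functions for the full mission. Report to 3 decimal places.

0.514

Parallel (discharge nozzle and releasing panel): 1 − (1 − 0.77300)(1 − 0.81900) = 0.95891
Series (pressure switch, [0.95891], agent cylinder valve, and manual pull station): 0.72900 × 0.95891 × 0.75300 × 0.97600 = 0.514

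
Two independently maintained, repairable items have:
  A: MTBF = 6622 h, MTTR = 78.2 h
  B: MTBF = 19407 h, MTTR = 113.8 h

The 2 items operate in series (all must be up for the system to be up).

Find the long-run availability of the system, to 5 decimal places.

A(A) = MTBF/(MTBF+MTTR) = 6622/(6622+78.2) = 0.988329
A(B) = MTBF/(MTBF+MTTR) = 19407/(19407+113.8) = 0.994170
Series availability: 0.988329 × 0.994170 = 0.98257

0.98257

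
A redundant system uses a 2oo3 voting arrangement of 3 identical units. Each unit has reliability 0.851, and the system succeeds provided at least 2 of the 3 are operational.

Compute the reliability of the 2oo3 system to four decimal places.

R = Σ_{i=2}^{3} C(3,i) p^i (1−p)^{3−i} with p = 0.851
C(3,2)·0.851^2·0.149^1 = 0.323718
C(3,3)·0.851^3·0.149^0 = 0.616295
Sum = 0.9400

0.9400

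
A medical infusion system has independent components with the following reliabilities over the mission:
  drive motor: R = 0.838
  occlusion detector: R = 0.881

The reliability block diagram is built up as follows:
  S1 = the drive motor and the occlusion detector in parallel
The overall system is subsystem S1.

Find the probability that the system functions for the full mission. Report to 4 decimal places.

Parallel (drive motor and occlusion detector): 1 − (1 − 0.838000)(1 − 0.881000) = 0.9807

0.9807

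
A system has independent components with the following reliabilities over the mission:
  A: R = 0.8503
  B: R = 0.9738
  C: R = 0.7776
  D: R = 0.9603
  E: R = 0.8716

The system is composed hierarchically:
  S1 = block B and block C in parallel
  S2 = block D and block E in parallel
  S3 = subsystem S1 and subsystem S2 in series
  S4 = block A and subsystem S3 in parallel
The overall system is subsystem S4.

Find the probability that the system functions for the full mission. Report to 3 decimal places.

Parallel (B and C): 1 − (1 − 0.97380)(1 − 0.77760) = 0.99417
Parallel (D and E): 1 − (1 − 0.96030)(1 − 0.87160) = 0.99490
Series ([0.99417] and [0.99490]): 0.99417 × 0.99490 = 0.98910
Parallel (A and [0.98910]): 1 − (1 − 0.85030)(1 − 0.98910) = 0.998

0.998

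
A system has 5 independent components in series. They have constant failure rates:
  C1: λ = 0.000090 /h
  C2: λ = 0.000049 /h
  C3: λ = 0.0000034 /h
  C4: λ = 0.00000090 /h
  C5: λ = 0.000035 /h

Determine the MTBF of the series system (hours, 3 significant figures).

5610

Series of exponential components: λ_sys = Σ λ_i
λ_sys = 0.000090 + 0.000049 + 0.0000034 + 0.00000090 + 0.000035 = 1.7830e-04 /h
MTBF = 1 / λ_sys = 5610 h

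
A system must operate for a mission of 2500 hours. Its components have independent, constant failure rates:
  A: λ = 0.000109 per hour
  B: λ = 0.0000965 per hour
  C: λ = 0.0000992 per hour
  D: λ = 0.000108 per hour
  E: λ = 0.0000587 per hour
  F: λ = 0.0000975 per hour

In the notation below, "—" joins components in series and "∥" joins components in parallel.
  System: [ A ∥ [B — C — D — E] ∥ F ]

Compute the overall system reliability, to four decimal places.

0.9693

R(A) = exp(−0.000109 × 2500) = 0.761473
R(B) = exp(−0.0000965 × 2500) = 0.785645
R(C) = exp(−0.0000992 × 2500) = 0.780360
R(D) = exp(−0.000108 × 2500) = 0.763379
R(E) = exp(−0.0000587 × 2500) = 0.863510
R(F) = exp(−0.0000975 × 2500) = 0.783684
Series (B, C, D, and E): 0.785645 × 0.780360 × 0.763379 × 0.863510 = 0.404137
Parallel (A, [0.404137], and F): 1 − (1 − 0.761473)(1 − 0.404137)(1 − 0.783684) = 0.9693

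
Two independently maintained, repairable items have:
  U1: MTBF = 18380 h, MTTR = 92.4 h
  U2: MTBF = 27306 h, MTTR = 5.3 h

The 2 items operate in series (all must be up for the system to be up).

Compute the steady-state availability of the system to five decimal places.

A(U1) = MTBF/(MTBF+MTTR) = 18380/(18380+92.4) = 0.994998
A(U2) = MTBF/(MTBF+MTTR) = 27306/(27306+5.3) = 0.999806
Series availability: 0.994998 × 0.999806 = 0.99480

0.99480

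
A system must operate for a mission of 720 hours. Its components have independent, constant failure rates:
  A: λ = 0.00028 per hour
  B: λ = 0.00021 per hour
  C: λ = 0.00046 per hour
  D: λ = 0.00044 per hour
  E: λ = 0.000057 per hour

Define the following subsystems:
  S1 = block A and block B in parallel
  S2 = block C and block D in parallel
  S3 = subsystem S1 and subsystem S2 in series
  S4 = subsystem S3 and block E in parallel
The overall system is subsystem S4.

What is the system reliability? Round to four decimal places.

R(A) = exp(−0.00028 × 720) = 0.817422
R(B) = exp(−0.00021 × 720) = 0.859676
R(C) = exp(−0.00046 × 720) = 0.718062
R(D) = exp(−0.00044 × 720) = 0.728476
R(E) = exp(−0.000057 × 720) = 0.959791
Parallel (A and B): 1 − (1 − 0.817422)(1 − 0.859676) = 0.974380
Parallel (C and D): 1 − (1 − 0.718062)(1 − 0.728476) = 0.923447
Series ([0.974380] and [0.923447]): 0.974380 × 0.923447 = 0.899788
Parallel ([0.899788] and E): 1 − (1 − 0.899788)(1 − 0.959791) = 0.9960

0.9960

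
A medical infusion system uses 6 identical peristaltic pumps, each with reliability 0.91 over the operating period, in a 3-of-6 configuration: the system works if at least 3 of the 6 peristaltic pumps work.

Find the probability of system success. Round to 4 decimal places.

R = Σ_{i=3}^{6} C(6,i) p^i (1−p)^{6−i} with p = 0.91
C(6,3)·0.91^3·0.09^3 = 0.010987
C(6,4)·0.91^4·0.09^2 = 0.083319
C(6,5)·0.91^5·0.09^1 = 0.336977
C(6,6)·0.91^6·0.09^0 = 0.567869
Sum = 0.9992

0.9992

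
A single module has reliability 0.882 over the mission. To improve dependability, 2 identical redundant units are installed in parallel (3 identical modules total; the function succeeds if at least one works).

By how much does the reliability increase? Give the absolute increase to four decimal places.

0.1164

R_before = 0.882
R_after = 1 − (1 − 0.882)^3 = 0.9984
ΔR = 0.9984 − 0.882 = 0.1164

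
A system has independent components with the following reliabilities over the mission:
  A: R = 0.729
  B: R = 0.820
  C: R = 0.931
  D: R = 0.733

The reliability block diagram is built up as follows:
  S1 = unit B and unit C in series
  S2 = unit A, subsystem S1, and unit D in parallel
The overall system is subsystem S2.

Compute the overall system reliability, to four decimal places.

Series (B and C): 0.820000 × 0.931000 = 0.763420
Parallel (A, [0.763420], and D): 1 − (1 − 0.729000)(1 − 0.763420)(1 − 0.733000) = 0.9829

0.9829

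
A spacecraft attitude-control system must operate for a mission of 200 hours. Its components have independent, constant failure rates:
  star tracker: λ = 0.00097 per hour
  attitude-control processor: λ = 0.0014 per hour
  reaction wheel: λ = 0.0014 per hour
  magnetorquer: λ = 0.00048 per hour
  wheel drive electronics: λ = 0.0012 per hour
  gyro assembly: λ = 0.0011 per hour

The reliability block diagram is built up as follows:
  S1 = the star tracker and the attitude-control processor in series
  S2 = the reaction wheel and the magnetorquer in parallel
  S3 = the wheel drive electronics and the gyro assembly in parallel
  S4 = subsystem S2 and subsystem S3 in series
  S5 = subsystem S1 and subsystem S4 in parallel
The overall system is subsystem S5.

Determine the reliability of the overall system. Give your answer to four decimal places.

R(star tracker) = exp(−0.00097 × 200) = 0.823658
R(attitude-control processor) = exp(−0.0014 × 200) = 0.755784
R(reaction wheel) = exp(−0.0014 × 200) = 0.755784
R(magnetorquer) = exp(−0.00048 × 200) = 0.908464
R(wheel drive electronics) = exp(−0.0012 × 200) = 0.786628
R(gyro assembly) = exp(−0.0011 × 200) = 0.802519
Series (star tracker and attitude-control processor): 0.823658 × 0.755784 = 0.622508
Parallel (reaction wheel and magnetorquer): 1 − (1 − 0.755784)(1 − 0.908464) = 0.977645
Parallel (wheel drive electronics and gyro assembly): 1 − (1 − 0.786628)(1 − 0.802519) = 0.957863
Series ([0.977645] and [0.957863]): 0.977645 × 0.957863 = 0.936450
Parallel ([0.622508] and [0.936450]): 1 − (1 − 0.622508)(1 − 0.936450) = 0.9760

0.9760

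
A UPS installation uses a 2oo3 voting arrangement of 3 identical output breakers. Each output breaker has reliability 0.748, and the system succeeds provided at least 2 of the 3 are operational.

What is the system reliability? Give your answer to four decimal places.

0.8415

R = Σ_{i=2}^{3} C(3,i) p^i (1−p)^{3−i} with p = 0.748
C(3,2)·0.748^2·0.252^1 = 0.422985
C(3,3)·0.748^3·0.252^0 = 0.418509
Sum = 0.8415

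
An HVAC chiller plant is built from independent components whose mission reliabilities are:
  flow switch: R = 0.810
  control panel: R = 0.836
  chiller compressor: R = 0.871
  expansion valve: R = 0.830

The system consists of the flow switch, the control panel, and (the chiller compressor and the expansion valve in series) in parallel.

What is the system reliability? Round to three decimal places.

0.991

Series (chiller compressor and expansion valve): 0.87100 × 0.83000 = 0.72293
Parallel (flow switch, control panel, and [0.72293]): 1 − (1 − 0.81000)(1 − 0.83600)(1 − 0.72293) = 0.991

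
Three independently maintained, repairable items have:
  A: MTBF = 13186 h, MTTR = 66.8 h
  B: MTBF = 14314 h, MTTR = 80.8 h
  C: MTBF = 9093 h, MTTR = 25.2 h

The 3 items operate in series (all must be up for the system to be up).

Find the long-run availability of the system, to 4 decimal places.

0.9866

A(A) = MTBF/(MTBF+MTTR) = 13186/(13186+66.8) = 0.994960
A(B) = MTBF/(MTBF+MTTR) = 14314/(14314+80.8) = 0.994387
A(C) = MTBF/(MTBF+MTTR) = 9093/(9093+25.2) = 0.997236
Series availability: 0.994960 × 0.994387 × 0.997236 = 0.9866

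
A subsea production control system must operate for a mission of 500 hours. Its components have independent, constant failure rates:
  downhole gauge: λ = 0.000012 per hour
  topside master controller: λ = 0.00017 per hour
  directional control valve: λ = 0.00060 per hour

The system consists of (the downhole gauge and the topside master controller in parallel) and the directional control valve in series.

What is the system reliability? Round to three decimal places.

R(downhole gauge) = exp(−0.000012 × 500) = 0.99402
R(topside master controller) = exp(−0.00017 × 500) = 0.91851
R(directional control valve) = exp(−0.00060 × 500) = 0.74082
Parallel (downhole gauge and topside master controller): 1 − (1 − 0.99402)(1 − 0.91851) = 0.99951
Series ([0.99951] and directional control valve): 0.99951 × 0.74082 = 0.740

0.740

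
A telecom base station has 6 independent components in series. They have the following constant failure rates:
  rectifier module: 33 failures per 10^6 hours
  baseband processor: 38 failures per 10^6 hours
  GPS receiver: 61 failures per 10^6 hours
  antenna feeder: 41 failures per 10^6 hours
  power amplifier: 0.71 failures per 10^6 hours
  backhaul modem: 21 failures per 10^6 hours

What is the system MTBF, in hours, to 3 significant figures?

5140

Series of exponential components: λ_sys = Σ λ_i
λ_sys = 0.000033 + 0.000038 + 0.000061 + 0.000041 + 0.00000071 + 0.000021 = 1.9471e-04 /h
MTBF = 1 / λ_sys = 5140 h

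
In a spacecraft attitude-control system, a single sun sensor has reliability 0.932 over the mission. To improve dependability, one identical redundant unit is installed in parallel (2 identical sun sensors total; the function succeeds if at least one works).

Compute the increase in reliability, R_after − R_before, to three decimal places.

0.063

R_before = 0.932
R_after = 1 − (1 − 0.932)^2 = 0.995
ΔR = 0.995 − 0.932 = 0.063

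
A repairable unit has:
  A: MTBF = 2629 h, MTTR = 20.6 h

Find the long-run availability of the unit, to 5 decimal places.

0.99223

A(A) = MTBF/(MTBF+MTTR) = 2629/(2629+20.6) = 0.99223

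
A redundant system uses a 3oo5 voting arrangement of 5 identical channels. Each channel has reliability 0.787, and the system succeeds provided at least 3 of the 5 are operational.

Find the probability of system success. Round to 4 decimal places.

0.9316

R = Σ_{i=3}^{5} C(5,i) p^i (1−p)^{5−i} with p = 0.787
C(5,3)·0.787^3·0.213^2 = 0.221148
C(5,4)·0.787^4·0.213^1 = 0.408553
C(5,5)·0.787^5·0.213^0 = 0.301907
Sum = 0.9316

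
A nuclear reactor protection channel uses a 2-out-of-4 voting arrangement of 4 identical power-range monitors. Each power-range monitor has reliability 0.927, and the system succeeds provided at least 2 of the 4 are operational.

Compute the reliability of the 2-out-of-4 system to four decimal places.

0.9985

R = Σ_{i=2}^{4} C(4,i) p^i (1−p)^{4−i} with p = 0.927
C(4,2)·0.927^2·0.073^2 = 0.027476
C(4,3)·0.927^3·0.073^1 = 0.232607
C(4,4)·0.927^4·0.073^0 = 0.738446
Sum = 0.9985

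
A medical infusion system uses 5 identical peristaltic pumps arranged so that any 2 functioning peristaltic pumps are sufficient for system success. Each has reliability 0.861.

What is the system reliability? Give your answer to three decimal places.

R = Σ_{i=2}^{5} C(5,i) p^i (1−p)^{5−i} with p = 0.861
C(5,2)·0.861^2·0.139^3 = 0.01991
C(5,3)·0.861^3·0.139^2 = 0.12332
C(5,4)·0.861^4·0.139^1 = 0.38194
C(5,5)·0.861^5·0.139^0 = 0.47317
Sum = 0.998

0.998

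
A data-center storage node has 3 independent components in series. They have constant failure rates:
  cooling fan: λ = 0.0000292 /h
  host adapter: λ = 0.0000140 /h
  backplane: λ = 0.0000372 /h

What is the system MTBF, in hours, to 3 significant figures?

12400

Series of exponential components: λ_sys = Σ λ_i
λ_sys = 0.0000292 + 0.0000140 + 0.0000372 = 8.0400e-05 /h
MTBF = 1 / λ_sys = 12400 h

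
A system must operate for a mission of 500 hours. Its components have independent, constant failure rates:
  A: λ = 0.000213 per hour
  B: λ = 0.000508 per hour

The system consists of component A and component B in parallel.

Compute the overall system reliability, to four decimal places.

0.9773

R(A) = exp(−0.000213 × 500) = 0.898975
R(B) = exp(−0.000508 × 500) = 0.775692
Parallel (A and B): 1 − (1 − 0.898975)(1 − 0.775692) = 0.9773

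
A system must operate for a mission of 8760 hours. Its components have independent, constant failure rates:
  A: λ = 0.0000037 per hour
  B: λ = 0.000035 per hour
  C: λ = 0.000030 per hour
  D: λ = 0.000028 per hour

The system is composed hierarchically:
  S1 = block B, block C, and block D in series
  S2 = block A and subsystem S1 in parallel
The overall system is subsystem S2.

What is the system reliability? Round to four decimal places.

0.9822

R(A) = exp(−0.0000037 × 8760) = 0.968108
R(B) = exp(−0.000035 × 8760) = 0.735945
R(C) = exp(−0.000030 × 8760) = 0.768896
R(D) = exp(−0.000028 × 8760) = 0.782485
Series (B, C, and D): 0.735945 × 0.768896 × 0.782485 = 0.442781
Parallel (A and [0.442781]): 1 − (1 − 0.968108)(1 − 0.442781) = 0.9822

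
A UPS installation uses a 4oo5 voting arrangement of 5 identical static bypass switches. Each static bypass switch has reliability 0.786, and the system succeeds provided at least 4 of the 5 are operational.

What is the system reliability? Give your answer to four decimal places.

R = Σ_{i=4}^{5} C(5,i) p^i (1−p)^{5−i} with p = 0.786
C(5,4)·0.786^4·0.214^1 = 0.408389
C(5,5)·0.786^5·0.214^0 = 0.299994
Sum = 0.7084

0.7084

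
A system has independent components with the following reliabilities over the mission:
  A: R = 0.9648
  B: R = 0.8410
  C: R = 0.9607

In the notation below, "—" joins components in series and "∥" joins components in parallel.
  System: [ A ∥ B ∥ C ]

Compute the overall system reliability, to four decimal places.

0.9998

Parallel (A, B, and C): 1 − (1 − 0.964800)(1 − 0.841000)(1 − 0.960700) = 0.9998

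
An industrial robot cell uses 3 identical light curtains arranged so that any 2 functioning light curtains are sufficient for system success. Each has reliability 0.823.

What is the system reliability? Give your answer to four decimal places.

0.9171

R = Σ_{i=2}^{3} C(3,i) p^i (1−p)^{3−i} with p = 0.823
C(3,2)·0.823^2·0.177^1 = 0.359662
C(3,3)·0.823^3·0.177^0 = 0.557442
Sum = 0.9171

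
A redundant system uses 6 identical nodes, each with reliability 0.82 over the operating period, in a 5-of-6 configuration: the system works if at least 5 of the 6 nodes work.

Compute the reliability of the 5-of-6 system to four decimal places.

0.7044

R = Σ_{i=5}^{6} C(6,i) p^i (1−p)^{6−i} with p = 0.82
C(6,5)·0.82^5·0.18^1 = 0.400399
C(6,6)·0.82^6·0.18^0 = 0.304007
Sum = 0.7044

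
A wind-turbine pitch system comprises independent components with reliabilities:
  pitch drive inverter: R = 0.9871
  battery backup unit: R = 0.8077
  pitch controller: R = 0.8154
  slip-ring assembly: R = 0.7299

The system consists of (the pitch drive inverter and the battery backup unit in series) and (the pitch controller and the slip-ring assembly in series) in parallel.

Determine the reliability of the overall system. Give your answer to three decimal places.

Series (pitch drive inverter and battery backup unit): 0.98710 × 0.80770 = 0.79728
Series (pitch controller and slip-ring assembly): 0.81540 × 0.72990 = 0.59516
Parallel ([0.79728] and [0.59516]): 1 − (1 − 0.79728)(1 − 0.59516) = 0.918

0.918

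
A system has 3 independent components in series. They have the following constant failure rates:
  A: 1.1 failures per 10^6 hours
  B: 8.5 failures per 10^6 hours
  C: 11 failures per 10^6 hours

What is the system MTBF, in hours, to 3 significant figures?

48500

Series of exponential components: λ_sys = Σ λ_i
λ_sys = 0.0000011 + 0.0000085 + 0.000011 = 2.0600e-05 /h
MTBF = 1 / λ_sys = 48500 h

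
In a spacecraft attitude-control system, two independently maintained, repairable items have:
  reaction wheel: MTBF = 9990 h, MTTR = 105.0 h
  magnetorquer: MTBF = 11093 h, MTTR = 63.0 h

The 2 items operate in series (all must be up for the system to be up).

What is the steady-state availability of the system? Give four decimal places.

A(reaction wheel) = MTBF/(MTBF+MTTR) = 9990/(9990+105.0) = 0.989599
A(magnetorquer) = MTBF/(MTBF+MTTR) = 11093/(11093+63.0) = 0.994353
Series availability: 0.989599 × 0.994353 = 0.9840

0.9840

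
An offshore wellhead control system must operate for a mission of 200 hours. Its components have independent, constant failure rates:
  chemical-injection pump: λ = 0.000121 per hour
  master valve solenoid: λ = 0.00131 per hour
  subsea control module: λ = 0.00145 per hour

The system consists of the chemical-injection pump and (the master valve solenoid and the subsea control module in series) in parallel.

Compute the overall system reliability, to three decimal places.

0.990

R(chemical-injection pump) = exp(−0.000121 × 200) = 0.97609
R(master valve solenoid) = exp(−0.00131 × 200) = 0.76951
R(subsea control module) = exp(−0.00145 × 200) = 0.74826
Series (master valve solenoid and subsea control module): 0.76951 × 0.74826 = 0.57579
Parallel (chemical-injection pump and [0.57579]): 1 − (1 − 0.97609)(1 − 0.57579) = 0.990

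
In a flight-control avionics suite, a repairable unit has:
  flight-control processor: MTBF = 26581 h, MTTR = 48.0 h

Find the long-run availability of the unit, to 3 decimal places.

0.998

A(flight-control processor) = MTBF/(MTBF+MTTR) = 26581/(26581+48.0) = 0.998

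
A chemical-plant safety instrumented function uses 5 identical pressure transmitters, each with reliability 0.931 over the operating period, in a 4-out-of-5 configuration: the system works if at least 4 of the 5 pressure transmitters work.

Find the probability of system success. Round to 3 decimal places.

0.959

R = Σ_{i=4}^{5} C(5,i) p^i (1−p)^{5−i} with p = 0.931
C(5,4)·0.931^4·0.069^1 = 0.25919
C(5,5)·0.931^5·0.069^0 = 0.69944
Sum = 0.959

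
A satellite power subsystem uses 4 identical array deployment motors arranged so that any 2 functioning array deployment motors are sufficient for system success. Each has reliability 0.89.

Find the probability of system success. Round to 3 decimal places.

0.995

R = Σ_{i=2}^{4} C(4,i) p^i (1−p)^{4−i} with p = 0.89
C(4,2)·0.89^2·0.11^2 = 0.05751
C(4,3)·0.89^3·0.11^1 = 0.31019
C(4,4)·0.89^4·0.11^0 = 0.62742
Sum = 0.995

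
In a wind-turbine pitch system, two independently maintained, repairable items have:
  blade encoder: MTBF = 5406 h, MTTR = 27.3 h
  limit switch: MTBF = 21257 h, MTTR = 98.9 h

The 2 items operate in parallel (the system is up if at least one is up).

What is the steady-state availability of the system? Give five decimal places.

0.99998

A(blade encoder) = MTBF/(MTBF+MTTR) = 5406/(5406+27.3) = 0.994975
A(limit switch) = MTBF/(MTBF+MTTR) = 21257/(21257+98.9) = 0.995369
Parallel availability: 1 − (1 − 0.994975)(1 − 0.995369) = 0.99998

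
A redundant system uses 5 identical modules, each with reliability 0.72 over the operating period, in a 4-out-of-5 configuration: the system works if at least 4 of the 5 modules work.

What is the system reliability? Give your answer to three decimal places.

R = Σ_{i=4}^{5} C(5,i) p^i (1−p)^{5−i} with p = 0.72
C(5,4)·0.72^4·0.28^1 = 0.37623
C(5,5)·0.72^5·0.28^0 = 0.19349
Sum = 0.570

0.570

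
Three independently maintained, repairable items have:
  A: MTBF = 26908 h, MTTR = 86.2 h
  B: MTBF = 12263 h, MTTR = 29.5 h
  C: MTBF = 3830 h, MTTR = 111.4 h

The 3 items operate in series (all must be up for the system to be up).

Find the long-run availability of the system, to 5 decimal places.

0.96631

A(A) = MTBF/(MTBF+MTTR) = 26908/(26908+86.2) = 0.996807
A(B) = MTBF/(MTBF+MTTR) = 12263/(12263+29.5) = 0.997600
A(C) = MTBF/(MTBF+MTTR) = 3830/(3830+111.4) = 0.971736
Series availability: 0.996807 × 0.997600 × 0.971736 = 0.96631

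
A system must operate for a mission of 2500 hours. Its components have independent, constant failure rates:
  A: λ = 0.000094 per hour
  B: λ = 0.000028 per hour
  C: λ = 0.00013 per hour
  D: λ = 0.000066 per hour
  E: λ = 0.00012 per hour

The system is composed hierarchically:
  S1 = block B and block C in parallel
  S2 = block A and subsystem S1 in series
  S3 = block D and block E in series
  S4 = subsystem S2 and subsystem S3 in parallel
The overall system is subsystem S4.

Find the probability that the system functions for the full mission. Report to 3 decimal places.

R(A) = exp(−0.000094 × 2500) = 0.79057
R(B) = exp(−0.000028 × 2500) = 0.93239
R(C) = exp(−0.00013 × 2500) = 0.72253
R(D) = exp(−0.000066 × 2500) = 0.84789
R(E) = exp(−0.00012 × 2500) = 0.74082
Parallel (B and C): 1 − (1 − 0.93239)(1 − 0.72253) = 0.98124
Series (A and [0.98124]): 0.79057 × 0.98124 = 0.77574
Series (D and E): 0.84789 × 0.74082 = 0.62813
Parallel ([0.77574] and [0.62813]): 1 − (1 − 0.77574)(1 − 0.62813) = 0.917

0.917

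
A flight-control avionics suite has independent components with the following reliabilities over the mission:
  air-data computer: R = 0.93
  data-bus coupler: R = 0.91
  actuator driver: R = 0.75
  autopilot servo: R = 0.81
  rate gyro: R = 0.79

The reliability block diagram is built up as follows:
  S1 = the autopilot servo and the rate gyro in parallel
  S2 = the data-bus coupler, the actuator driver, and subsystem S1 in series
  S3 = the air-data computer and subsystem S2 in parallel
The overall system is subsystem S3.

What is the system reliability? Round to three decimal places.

Parallel (autopilot servo and rate gyro): 1 − (1 − 0.81000)(1 − 0.79000) = 0.96010
Series (data-bus coupler, actuator driver, and [0.96010]): 0.91000 × 0.75000 × 0.96010 = 0.65527
Parallel (air-data computer and [0.65527]): 1 − (1 − 0.93000)(1 − 0.65527) = 0.976

0.976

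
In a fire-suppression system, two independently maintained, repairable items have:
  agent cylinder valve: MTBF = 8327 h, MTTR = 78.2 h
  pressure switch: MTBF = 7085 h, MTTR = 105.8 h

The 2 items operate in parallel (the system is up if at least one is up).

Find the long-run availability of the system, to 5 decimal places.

A(agent cylinder valve) = MTBF/(MTBF+MTTR) = 8327/(8327+78.2) = 0.990696
A(pressure switch) = MTBF/(MTBF+MTTR) = 7085/(7085+105.8) = 0.985287
Parallel availability: 1 − (1 − 0.990696)(1 − 0.985287) = 0.99986

0.99986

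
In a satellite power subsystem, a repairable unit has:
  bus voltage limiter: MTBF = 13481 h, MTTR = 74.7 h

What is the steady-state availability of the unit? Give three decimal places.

A(bus voltage limiter) = MTBF/(MTBF+MTTR) = 13481/(13481+74.7) = 0.994

0.994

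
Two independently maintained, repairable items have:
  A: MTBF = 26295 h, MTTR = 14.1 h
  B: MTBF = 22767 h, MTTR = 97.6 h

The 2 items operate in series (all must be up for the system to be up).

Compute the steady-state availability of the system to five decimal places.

0.99520

A(A) = MTBF/(MTBF+MTTR) = 26295/(26295+14.1) = 0.999464
A(B) = MTBF/(MTBF+MTTR) = 22767/(22767+97.6) = 0.995731
Series availability: 0.999464 × 0.995731 = 0.99520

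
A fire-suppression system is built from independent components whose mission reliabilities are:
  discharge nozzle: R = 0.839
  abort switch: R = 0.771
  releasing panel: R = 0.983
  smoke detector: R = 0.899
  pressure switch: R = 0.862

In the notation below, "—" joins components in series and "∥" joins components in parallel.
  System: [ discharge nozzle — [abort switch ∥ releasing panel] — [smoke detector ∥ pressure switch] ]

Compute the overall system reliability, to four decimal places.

Parallel (abort switch and releasing panel): 1 − (1 − 0.771000)(1 − 0.983000) = 0.996107
Parallel (smoke detector and pressure switch): 1 − (1 − 0.899000)(1 − 0.862000) = 0.986062
Series (discharge nozzle, [0.996107], and [0.986062]): 0.839000 × 0.996107 × 0.986062 = 0.8241

0.8241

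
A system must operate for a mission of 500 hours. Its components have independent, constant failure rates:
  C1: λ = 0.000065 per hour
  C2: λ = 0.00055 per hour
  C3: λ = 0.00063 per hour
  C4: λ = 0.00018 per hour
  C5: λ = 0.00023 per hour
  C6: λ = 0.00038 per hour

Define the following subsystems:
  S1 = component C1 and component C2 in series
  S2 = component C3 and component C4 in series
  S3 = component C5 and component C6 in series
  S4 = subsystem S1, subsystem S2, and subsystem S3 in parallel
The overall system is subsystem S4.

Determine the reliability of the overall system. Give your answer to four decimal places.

0.9768

R(C1) = exp(−0.000065 × 500) = 0.968022
R(C2) = exp(−0.00055 × 500) = 0.759572
R(C3) = exp(−0.00063 × 500) = 0.729789
R(C4) = exp(−0.00018 × 500) = 0.913931
R(C5) = exp(−0.00023 × 500) = 0.891366
R(C6) = exp(−0.00038 × 500) = 0.826959
Series (C1 and C2): 0.968022 × 0.759572 = 0.735282
Series (C3 and C4): 0.729789 × 0.913931 = 0.666977
Series (C5 and C6): 0.891366 × 0.826959 = 0.737123
Parallel ([0.735282], [0.666977], and [0.737123]): 1 − (1 − 0.735282)(1 − 0.666977)(1 − 0.737123) = 0.9768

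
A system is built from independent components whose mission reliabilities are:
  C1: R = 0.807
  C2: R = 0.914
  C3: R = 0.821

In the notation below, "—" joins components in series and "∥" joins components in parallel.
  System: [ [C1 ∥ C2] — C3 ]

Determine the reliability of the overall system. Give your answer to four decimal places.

Parallel (C1 and C2): 1 − (1 − 0.807000)(1 − 0.914000) = 0.983402
Series ([0.983402] and C3): 0.983402 × 0.821000 = 0.8074

0.8074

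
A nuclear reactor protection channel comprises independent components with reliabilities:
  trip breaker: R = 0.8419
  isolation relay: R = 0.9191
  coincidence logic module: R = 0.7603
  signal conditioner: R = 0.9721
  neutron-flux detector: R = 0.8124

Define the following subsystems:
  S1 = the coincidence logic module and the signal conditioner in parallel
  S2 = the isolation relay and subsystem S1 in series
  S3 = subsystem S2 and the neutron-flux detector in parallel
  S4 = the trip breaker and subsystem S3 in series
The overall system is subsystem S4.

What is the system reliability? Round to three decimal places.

0.828

Parallel (coincidence logic module and signal conditioner): 1 − (1 − 0.76030)(1 − 0.97210) = 0.99331
Series (isolation relay and [0.99331]): 0.91910 × 0.99331 = 0.91295
Parallel ([0.91295] and neutron-flux detector): 1 − (1 − 0.91295)(1 − 0.81240) = 0.98367
Series (trip breaker and [0.98367]): 0.84190 × 0.98367 = 0.828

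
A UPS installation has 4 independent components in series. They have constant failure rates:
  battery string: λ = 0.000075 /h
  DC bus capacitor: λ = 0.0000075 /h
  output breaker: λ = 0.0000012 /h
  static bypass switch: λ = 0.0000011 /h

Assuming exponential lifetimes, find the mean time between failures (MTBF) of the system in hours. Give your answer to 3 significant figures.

11800

Series of exponential components: λ_sys = Σ λ_i
λ_sys = 0.000075 + 0.0000075 + 0.0000012 + 0.0000011 = 8.4800e-05 /h
MTBF = 1 / λ_sys = 11800 h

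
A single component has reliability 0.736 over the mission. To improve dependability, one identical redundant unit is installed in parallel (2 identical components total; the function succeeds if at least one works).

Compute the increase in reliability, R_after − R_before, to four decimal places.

R_before = 0.736
R_after = 1 − (1 − 0.736)^2 = 0.9303
ΔR = 0.9303 − 0.736 = 0.1943

0.1943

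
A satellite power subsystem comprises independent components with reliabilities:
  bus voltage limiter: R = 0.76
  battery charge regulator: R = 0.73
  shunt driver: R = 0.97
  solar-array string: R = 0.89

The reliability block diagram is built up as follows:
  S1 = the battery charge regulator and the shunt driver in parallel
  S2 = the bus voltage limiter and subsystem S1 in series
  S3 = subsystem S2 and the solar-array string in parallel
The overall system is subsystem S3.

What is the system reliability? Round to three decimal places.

0.973

Parallel (battery charge regulator and shunt driver): 1 − (1 − 0.73000)(1 − 0.97000) = 0.99190
Series (bus voltage limiter and [0.99190]): 0.76000 × 0.99190 = 0.75384
Parallel ([0.75384] and solar-array string): 1 − (1 − 0.75384)(1 − 0.89000) = 0.973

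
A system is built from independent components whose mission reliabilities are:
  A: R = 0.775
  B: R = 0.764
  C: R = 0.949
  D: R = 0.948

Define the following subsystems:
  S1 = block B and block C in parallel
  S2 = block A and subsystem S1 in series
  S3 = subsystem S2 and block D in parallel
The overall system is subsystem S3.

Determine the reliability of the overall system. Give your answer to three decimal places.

0.988

Parallel (B and C): 1 − (1 − 0.76400)(1 − 0.94900) = 0.98796
Series (A and [0.98796]): 0.77500 × 0.98796 = 0.76567
Parallel ([0.76567] and D): 1 − (1 − 0.76567)(1 − 0.94800) = 0.988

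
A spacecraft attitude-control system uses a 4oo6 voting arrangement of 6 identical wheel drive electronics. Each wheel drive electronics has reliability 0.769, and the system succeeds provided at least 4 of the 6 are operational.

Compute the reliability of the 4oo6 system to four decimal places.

0.8594

R = Σ_{i=4}^{6} C(6,i) p^i (1−p)^{6−i} with p = 0.769
C(6,4)·0.769^4·0.231^2 = 0.279911
C(6,5)·0.769^5·0.231^1 = 0.372730
C(6,6)·0.769^6·0.231^0 = 0.206804
Sum = 0.8594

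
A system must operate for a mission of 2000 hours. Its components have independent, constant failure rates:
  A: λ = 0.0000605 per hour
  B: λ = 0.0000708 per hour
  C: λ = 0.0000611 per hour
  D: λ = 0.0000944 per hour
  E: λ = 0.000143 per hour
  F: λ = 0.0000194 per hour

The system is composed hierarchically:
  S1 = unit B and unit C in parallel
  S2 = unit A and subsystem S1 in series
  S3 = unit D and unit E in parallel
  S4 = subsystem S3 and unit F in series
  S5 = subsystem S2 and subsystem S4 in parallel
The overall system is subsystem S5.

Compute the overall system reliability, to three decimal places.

0.990

R(A) = exp(−0.0000605 × 2000) = 0.88603
R(B) = exp(−0.0000708 × 2000) = 0.86797
R(C) = exp(−0.0000611 × 2000) = 0.88497
R(D) = exp(−0.0000944 × 2000) = 0.82795
R(E) = exp(−0.000143 × 2000) = 0.75126
R(F) = exp(−0.0000194 × 2000) = 0.96194
Parallel (B and C): 1 − (1 − 0.86797)(1 − 0.88497) = 0.98481
Series (A and [0.98481]): 0.88603 × 0.98481 = 0.87257
Parallel (D and E): 1 − (1 − 0.82795)(1 − 0.75126) = 0.95720
Series ([0.95720] and F): 0.95720 × 0.96194 = 0.92077
Parallel ([0.87257] and [0.92077]): 1 − (1 − 0.87257)(1 − 0.92077) = 0.990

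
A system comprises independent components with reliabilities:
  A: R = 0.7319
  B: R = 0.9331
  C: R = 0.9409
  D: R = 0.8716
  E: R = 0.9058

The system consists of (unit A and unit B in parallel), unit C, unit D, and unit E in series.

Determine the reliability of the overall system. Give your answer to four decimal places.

0.7295

Parallel (A and B): 1 − (1 − 0.731900)(1 − 0.933100) = 0.982064
Series ([0.982064], C, D, and E): 0.982064 × 0.940900 × 0.871600 × 0.905800 = 0.7295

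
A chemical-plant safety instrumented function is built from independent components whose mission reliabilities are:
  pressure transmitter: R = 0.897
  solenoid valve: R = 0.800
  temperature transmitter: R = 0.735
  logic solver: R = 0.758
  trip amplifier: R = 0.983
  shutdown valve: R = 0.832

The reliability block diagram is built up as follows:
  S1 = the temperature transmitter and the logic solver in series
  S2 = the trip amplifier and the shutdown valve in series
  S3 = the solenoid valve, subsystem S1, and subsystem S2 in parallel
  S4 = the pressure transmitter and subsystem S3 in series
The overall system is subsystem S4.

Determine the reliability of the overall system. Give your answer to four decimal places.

Series (temperature transmitter and logic solver): 0.735000 × 0.758000 = 0.557130
Series (trip amplifier and shutdown valve): 0.983000 × 0.832000 = 0.817856
Parallel (solenoid valve, [0.557130], and [0.817856]): 1 − (1 − 0.800000)(1 − 0.557130)(1 − 0.817856) = 0.983867
Series (pressure transmitter and [0.983867]): 0.897000 × 0.983867 = 0.8825

0.8825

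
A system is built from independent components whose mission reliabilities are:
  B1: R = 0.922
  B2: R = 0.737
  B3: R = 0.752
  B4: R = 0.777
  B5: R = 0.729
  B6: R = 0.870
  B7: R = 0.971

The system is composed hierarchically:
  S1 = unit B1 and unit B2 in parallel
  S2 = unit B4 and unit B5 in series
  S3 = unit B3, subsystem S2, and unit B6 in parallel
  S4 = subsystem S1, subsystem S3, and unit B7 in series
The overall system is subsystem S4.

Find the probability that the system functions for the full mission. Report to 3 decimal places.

0.938

Parallel (B1 and B2): 1 − (1 − 0.92200)(1 − 0.73700) = 0.97949
Series (B4 and B5): 0.77700 × 0.72900 = 0.56643
Parallel (B3, [0.56643], and B6): 1 − (1 − 0.75200)(1 − 0.56643)(1 − 0.87000) = 0.98602
Series ([0.97949], [0.98602], and B7): 0.97949 × 0.98602 × 0.97100 = 0.938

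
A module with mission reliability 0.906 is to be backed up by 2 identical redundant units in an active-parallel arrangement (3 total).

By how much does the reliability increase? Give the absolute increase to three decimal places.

0.093

R_before = 0.906
R_after = 1 − (1 − 0.906)^3 = 0.999
ΔR = 0.999 − 0.906 = 0.093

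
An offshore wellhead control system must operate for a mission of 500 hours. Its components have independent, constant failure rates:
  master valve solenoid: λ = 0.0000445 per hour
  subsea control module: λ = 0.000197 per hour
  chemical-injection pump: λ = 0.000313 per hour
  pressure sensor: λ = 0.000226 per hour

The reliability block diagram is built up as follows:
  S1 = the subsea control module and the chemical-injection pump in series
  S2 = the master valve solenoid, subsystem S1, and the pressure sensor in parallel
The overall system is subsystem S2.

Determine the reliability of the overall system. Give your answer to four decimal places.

R(master valve solenoid) = exp(−0.0000445 × 500) = 0.977996
R(subsea control module) = exp(−0.000197 × 500) = 0.906196
R(chemical-injection pump) = exp(−0.000313 × 500) = 0.855132
R(pressure sensor) = exp(−0.000226 × 500) = 0.893151
Series (subsea control module and chemical-injection pump): 0.906196 × 0.855132 = 0.774917
Parallel (master valve solenoid, [0.774917], and pressure sensor): 1 − (1 − 0.977996)(1 − 0.774917)(1 − 0.893151) = 0.9995

0.9995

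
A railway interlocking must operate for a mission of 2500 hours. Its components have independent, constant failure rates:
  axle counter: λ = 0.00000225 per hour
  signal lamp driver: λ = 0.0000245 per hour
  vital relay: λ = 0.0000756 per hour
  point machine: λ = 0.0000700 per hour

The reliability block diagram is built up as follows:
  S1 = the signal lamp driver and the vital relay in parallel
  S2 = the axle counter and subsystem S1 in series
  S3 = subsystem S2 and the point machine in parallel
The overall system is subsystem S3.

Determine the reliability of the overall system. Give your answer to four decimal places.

R(axle counter) = exp(−0.00000225 × 2500) = 0.994391
R(signal lamp driver) = exp(−0.0000245 × 2500) = 0.940588
R(vital relay) = exp(−0.0000756 × 2500) = 0.827787
R(point machine) = exp(−0.0000700 × 2500) = 0.839457
Parallel (signal lamp driver and vital relay): 1 − (1 − 0.940588)(1 − 0.827787) = 0.989768
Series (axle counter and [0.989768]): 0.994391 × 0.989768 = 0.984216
Parallel ([0.984216] and point machine): 1 − (1 − 0.984216)(1 − 0.839457) = 0.9975

0.9975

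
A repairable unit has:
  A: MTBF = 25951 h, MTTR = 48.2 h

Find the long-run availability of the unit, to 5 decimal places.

A(A) = MTBF/(MTBF+MTTR) = 25951/(25951+48.2) = 0.99815

0.99815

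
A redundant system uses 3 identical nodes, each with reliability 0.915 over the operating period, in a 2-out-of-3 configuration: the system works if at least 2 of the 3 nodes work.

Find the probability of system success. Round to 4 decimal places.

R = Σ_{i=2}^{3} C(3,i) p^i (1−p)^{3−i} with p = 0.915
C(3,2)·0.915^2·0.085^1 = 0.213492
C(3,3)·0.915^3·0.085^0 = 0.766061
Sum = 0.9796

0.9796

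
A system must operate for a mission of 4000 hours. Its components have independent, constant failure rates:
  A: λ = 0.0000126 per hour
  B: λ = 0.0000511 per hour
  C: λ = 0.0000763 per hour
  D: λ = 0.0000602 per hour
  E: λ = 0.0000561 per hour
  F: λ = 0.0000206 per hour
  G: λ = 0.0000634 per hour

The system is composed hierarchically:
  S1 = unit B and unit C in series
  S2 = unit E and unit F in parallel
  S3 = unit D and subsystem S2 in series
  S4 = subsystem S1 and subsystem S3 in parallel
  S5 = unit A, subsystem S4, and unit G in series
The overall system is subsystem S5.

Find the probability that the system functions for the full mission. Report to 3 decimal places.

0.671

R(A) = exp(−0.0000126 × 4000) = 0.95085
R(B) = exp(−0.0000511 × 4000) = 0.81514
R(C) = exp(−0.0000763 × 4000) = 0.73698
R(D) = exp(−0.0000602 × 4000) = 0.78600
R(E) = exp(−0.0000561 × 4000) = 0.79900
R(F) = exp(−0.0000206 × 4000) = 0.92090
R(G) = exp(−0.0000634 × 4000) = 0.77600
Series (B and C): 0.81514 × 0.73698 = 0.60074
Parallel (E and F): 1 − (1 − 0.79900)(1 − 0.92090) = 0.98410
Series (D and [0.98410]): 0.78600 × 0.98410 = 0.77350
Parallel ([0.60074] and [0.77350]): 1 − (1 − 0.60074)(1 − 0.77350) = 0.90957
Series (A, [0.90957], and G): 0.95085 × 0.90957 × 0.77600 = 0.671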